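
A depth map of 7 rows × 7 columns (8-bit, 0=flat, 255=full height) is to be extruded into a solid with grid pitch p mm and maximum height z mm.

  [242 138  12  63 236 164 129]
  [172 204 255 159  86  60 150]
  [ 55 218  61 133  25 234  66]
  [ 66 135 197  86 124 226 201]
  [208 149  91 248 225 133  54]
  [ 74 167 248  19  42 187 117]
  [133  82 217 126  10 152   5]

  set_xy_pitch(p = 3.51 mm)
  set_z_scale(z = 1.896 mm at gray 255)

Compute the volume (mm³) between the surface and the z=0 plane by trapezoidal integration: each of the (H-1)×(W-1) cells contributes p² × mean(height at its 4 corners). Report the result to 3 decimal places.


459.919

height_mm = gray/255 × 1.896; cell vol = 3.51² × mean(4 corners)
unit = 3.51² × 1.896 / (4×255) = 0.0229009 mm³ per gray-sum
row 0: Σ corner-gray over 6 cells = 3447  → 78.9394
row 1: Σ corner-gray over 6 cells = 3313  → 75.8707
row 2: Σ corner-gray over 6 cells = 3266  → 74.7943
row 3: Σ corner-gray over 6 cells = 3757  → 86.0387
row 4: Σ corner-gray over 6 cells = 3471  → 79.4890
row 5: Σ corner-gray over 6 cells = 2829  → 64.7866
Σ rows: total corner-gray = 20083  → 459.9186 mm³


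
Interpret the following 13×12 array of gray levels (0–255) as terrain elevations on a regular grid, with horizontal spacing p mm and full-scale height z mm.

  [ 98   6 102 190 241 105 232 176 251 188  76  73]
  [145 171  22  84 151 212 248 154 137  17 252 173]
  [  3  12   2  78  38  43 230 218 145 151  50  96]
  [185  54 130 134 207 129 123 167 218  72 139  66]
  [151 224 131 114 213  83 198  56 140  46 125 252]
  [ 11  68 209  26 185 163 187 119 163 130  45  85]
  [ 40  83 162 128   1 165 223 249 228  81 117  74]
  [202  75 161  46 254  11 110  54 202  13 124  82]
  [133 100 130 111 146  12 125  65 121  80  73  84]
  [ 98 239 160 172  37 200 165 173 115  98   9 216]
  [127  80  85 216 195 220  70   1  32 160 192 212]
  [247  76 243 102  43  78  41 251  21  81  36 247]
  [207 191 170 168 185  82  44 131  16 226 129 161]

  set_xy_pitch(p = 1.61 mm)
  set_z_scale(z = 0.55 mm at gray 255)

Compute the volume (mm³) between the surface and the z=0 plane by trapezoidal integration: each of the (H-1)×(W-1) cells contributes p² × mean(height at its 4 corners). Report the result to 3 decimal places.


92.292

height_mm = gray/255 × 0.55; cell vol = 1.61² × mean(4 corners)
unit = 1.61² × 0.55 / (4×255) = 0.0013977 mm³ per gray-sum
row 0: Σ corner-gray over 11 cells = 6519  → 9.1116
row 1: Σ corner-gray over 11 cells = 5247  → 7.3337
row 2: Σ corner-gray over 11 cells = 5030  → 7.0304
row 3: Σ corner-gray over 11 cells = 6060  → 8.4701
row 4: Σ corner-gray over 11 cells = 5749  → 8.0354
row 5: Σ corner-gray over 11 cells = 5674  → 7.9306
row 6: Σ corner-gray over 11 cells = 5372  → 7.5084
row 7: Σ corner-gray over 11 cells = 4527  → 6.3274
row 8: Σ corner-gray over 11 cells = 5193  → 7.2583
row 9: Σ corner-gray over 11 cells = 5891  → 8.2339
row 10: Σ corner-gray over 11 cells = 5279  → 7.3785
row 11: Σ corner-gray over 11 cells = 5490  → 7.6734
Σ rows: total corner-gray = 66031  → 92.2916 mm³


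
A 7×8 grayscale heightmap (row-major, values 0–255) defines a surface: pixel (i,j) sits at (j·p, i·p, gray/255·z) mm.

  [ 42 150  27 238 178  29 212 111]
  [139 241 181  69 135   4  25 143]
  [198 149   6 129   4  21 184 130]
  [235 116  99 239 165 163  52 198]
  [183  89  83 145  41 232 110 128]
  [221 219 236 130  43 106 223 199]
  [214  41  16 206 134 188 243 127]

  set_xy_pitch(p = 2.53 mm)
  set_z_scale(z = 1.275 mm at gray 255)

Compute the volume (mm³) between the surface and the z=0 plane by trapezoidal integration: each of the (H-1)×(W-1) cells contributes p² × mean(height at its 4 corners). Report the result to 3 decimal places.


175.401

height_mm = gray/255 × 1.275; cell vol = 2.53² × mean(4 corners)
unit = 2.53² × 1.275 / (4×255) = 0.00800112 mm³ per gray-sum
row 0: Σ corner-gray over 7 cells = 3413  → 27.3078
row 1: Σ corner-gray over 7 cells = 2906  → 23.2513
row 2: Σ corner-gray over 7 cells = 3415  → 27.3238
row 3: Σ corner-gray over 7 cells = 3812  → 30.5003
row 4: Σ corner-gray over 7 cells = 4045  → 32.3646
row 5: Σ corner-gray over 7 cells = 4331  → 34.6529
Σ rows: total corner-gray = 21922  → 175.4007 mm³


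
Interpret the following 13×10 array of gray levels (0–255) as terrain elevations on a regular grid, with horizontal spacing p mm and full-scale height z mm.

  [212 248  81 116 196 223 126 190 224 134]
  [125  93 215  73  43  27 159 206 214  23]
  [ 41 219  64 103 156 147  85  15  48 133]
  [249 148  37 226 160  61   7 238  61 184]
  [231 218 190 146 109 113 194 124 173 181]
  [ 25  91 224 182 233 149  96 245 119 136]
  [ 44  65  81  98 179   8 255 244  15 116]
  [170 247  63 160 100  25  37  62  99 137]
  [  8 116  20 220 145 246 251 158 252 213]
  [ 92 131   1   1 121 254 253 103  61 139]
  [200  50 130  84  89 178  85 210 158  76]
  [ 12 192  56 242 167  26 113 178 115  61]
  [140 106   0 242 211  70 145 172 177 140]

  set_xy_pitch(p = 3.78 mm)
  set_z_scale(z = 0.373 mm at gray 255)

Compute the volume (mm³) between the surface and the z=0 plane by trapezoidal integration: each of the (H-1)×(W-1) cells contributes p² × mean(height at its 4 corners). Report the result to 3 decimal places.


height_mm = gray/255 × 0.373; cell vol = 3.78² × mean(4 corners)
unit = 3.78² × 0.373 / (4×255) = 0.00522507 mm³ per gray-sum
row 0: Σ corner-gray over 9 cells = 5362  → 28.0168
row 1: Σ corner-gray over 9 cells = 4056  → 21.1929
row 2: Σ corner-gray over 9 cells = 4157  → 21.7206
row 3: Σ corner-gray over 9 cells = 5255  → 27.4578
row 4: Σ corner-gray over 9 cells = 5785  → 30.2270
row 5: Σ corner-gray over 9 cells = 4889  → 25.5454
row 6: Σ corner-gray over 9 cells = 3943  → 20.6025
row 7: Σ corner-gray over 9 cells = 4930  → 25.7596
row 8: Σ corner-gray over 9 cells = 5118  → 26.7419
row 9: Σ corner-gray over 9 cells = 4325  → 22.5984
row 10: Σ corner-gray over 9 cells = 4495  → 23.4867
row 11: Σ corner-gray over 9 cells = 4777  → 24.9602
Σ rows: total corner-gray = 57092  → 298.3098 mm³

298.310


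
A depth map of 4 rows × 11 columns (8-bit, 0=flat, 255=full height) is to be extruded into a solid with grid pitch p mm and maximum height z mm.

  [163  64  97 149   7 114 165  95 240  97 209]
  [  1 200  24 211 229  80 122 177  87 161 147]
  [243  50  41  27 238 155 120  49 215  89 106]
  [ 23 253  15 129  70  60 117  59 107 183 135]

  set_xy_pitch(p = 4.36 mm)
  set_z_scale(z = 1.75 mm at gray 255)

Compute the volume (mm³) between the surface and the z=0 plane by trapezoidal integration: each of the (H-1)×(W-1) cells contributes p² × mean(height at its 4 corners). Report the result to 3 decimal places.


height_mm = gray/255 × 1.75; cell vol = 4.36² × mean(4 corners)
unit = 4.36² × 1.75 / (4×255) = 0.0326145 mm³ per gray-sum
row 0: Σ corner-gray over 10 cells = 5158  → 168.2256
row 1: Σ corner-gray over 10 cells = 5047  → 164.6054
row 2: Σ corner-gray over 10 cells = 4461  → 145.4933
Σ rows: total corner-gray = 14666  → 478.3244 mm³

478.324


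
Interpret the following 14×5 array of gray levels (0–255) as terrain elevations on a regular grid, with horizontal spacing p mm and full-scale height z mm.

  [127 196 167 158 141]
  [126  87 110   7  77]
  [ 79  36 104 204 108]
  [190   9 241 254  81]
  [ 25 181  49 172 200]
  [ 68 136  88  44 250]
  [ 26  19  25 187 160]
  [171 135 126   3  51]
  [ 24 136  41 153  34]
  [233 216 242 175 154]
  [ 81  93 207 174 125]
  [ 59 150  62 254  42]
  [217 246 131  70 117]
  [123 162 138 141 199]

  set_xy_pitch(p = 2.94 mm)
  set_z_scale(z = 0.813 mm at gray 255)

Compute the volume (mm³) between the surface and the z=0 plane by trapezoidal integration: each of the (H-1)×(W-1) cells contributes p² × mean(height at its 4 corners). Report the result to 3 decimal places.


180.352

height_mm = gray/255 × 0.813; cell vol = 2.94² × mean(4 corners)
unit = 2.94² × 0.813 / (4×255) = 0.00688946 mm³ per gray-sum
row 0: Σ corner-gray over 4 cells = 1921  → 13.2346
row 1: Σ corner-gray over 4 cells = 1486  → 10.2377
row 2: Σ corner-gray over 4 cells = 2154  → 14.8399
row 3: Σ corner-gray over 4 cells = 2308  → 15.9009
row 4: Σ corner-gray over 4 cells = 1883  → 12.9728
row 5: Σ corner-gray over 4 cells = 1502  → 10.3480
row 6: Σ corner-gray over 4 cells = 1398  → 9.6315
row 7: Σ corner-gray over 4 cells = 1468  → 10.1137
row 8: Σ corner-gray over 4 cells = 2371  → 16.3349
row 9: Σ corner-gray over 4 cells = 2807  → 19.3387
row 10: Σ corner-gray over 4 cells = 2187  → 15.0672
row 11: Σ corner-gray over 4 cells = 2261  → 15.5771
row 12: Σ corner-gray over 4 cells = 2432  → 16.7552
Σ rows: total corner-gray = 26178  → 180.3522 mm³


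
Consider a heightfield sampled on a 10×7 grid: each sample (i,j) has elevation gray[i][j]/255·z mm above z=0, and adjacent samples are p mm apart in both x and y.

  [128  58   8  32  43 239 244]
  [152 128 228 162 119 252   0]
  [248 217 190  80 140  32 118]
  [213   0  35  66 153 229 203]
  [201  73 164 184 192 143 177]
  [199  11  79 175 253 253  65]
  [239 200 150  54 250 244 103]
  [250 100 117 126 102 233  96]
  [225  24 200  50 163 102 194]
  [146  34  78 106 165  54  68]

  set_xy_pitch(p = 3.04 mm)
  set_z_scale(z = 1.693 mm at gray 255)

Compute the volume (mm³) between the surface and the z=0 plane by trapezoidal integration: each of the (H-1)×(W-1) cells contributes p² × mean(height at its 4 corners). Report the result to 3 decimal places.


464.442

height_mm = gray/255 × 1.693; cell vol = 3.04² × mean(4 corners)
unit = 3.04² × 1.693 / (4×255) = 0.0153392 mm³ per gray-sum
row 0: Σ corner-gray over 6 cells = 3062  → 46.9688
row 1: Σ corner-gray over 6 cells = 3614  → 55.4360
row 2: Σ corner-gray over 6 cells = 3066  → 47.0301
row 3: Σ corner-gray over 6 cells = 3272  → 50.1900
row 4: Σ corner-gray over 6 cells = 3696  → 56.6938
row 5: Σ corner-gray over 6 cells = 3944  → 60.4980
row 6: Σ corner-gray over 6 cells = 3840  → 58.9027
row 7: Σ corner-gray over 6 cells = 3199  → 49.0702
row 8: Σ corner-gray over 6 cells = 2585  → 39.6519
Σ rows: total corner-gray = 30278  → 464.4416 mm³


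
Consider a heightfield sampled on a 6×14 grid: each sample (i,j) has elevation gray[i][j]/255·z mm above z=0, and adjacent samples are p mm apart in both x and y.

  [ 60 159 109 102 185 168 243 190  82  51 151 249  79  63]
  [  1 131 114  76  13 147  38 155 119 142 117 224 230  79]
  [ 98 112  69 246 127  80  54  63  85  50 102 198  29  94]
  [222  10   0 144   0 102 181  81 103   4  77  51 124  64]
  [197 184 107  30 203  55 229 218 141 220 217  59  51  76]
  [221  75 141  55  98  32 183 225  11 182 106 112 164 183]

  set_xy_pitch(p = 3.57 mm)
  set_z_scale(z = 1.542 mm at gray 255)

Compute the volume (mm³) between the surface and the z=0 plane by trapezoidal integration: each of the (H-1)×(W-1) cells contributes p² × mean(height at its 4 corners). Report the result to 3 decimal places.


573.028

height_mm = gray/255 × 1.542; cell vol = 3.57² × mean(4 corners)
unit = 3.57² × 1.542 / (4×255) = 0.0192673 mm³ per gray-sum
row 0: Σ corner-gray over 13 cells = 6751  → 130.0735
row 1: Σ corner-gray over 13 cells = 5714  → 110.0933
row 2: Σ corner-gray over 13 cells = 4662  → 89.8241
row 3: Σ corner-gray over 13 cells = 5741  → 110.6135
row 4: Σ corner-gray over 13 cells = 6873  → 132.4241
Σ rows: total corner-gray = 29741  → 573.0285 mm³


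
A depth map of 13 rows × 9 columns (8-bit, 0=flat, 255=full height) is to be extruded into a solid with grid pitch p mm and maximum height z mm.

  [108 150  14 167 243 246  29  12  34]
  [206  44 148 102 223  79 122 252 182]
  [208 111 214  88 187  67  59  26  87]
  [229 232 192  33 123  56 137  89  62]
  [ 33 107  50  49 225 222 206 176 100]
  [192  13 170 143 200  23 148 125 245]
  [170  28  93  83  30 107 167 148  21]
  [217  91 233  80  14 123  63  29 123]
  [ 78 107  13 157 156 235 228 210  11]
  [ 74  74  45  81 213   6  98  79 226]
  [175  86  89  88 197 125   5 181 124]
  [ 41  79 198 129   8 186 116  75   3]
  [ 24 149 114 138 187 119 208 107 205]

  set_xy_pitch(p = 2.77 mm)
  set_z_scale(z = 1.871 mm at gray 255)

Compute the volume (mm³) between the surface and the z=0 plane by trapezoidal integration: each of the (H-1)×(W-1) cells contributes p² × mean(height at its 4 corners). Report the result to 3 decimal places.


height_mm = gray/255 × 1.871; cell vol = 2.77² × mean(4 corners)
unit = 2.77² × 1.871 / (4×255) = 0.0140745 mm³ per gray-sum
row 0: Σ corner-gray over 8 cells = 4192  → 59.0003
row 1: Σ corner-gray over 8 cells = 4127  → 58.0855
row 2: Σ corner-gray over 8 cells = 3814  → 53.6802
row 3: Σ corner-gray over 8 cells = 4218  → 59.3663
row 4: Σ corner-gray over 8 cells = 4284  → 60.2952
row 5: Σ corner-gray over 8 cells = 3584  → 50.4430
row 6: Σ corner-gray over 8 cells = 3109  → 43.7576
row 7: Σ corner-gray over 8 cells = 3907  → 54.9891
row 8: Σ corner-gray over 8 cells = 3793  → 53.3846
row 9: Σ corner-gray over 8 cells = 3333  → 46.9103
row 10: Σ corner-gray over 8 cells = 3467  → 48.7963
row 11: Σ corner-gray over 8 cells = 3899  → 54.8765
Σ rows: total corner-gray = 45727  → 643.5849 mm³

643.585


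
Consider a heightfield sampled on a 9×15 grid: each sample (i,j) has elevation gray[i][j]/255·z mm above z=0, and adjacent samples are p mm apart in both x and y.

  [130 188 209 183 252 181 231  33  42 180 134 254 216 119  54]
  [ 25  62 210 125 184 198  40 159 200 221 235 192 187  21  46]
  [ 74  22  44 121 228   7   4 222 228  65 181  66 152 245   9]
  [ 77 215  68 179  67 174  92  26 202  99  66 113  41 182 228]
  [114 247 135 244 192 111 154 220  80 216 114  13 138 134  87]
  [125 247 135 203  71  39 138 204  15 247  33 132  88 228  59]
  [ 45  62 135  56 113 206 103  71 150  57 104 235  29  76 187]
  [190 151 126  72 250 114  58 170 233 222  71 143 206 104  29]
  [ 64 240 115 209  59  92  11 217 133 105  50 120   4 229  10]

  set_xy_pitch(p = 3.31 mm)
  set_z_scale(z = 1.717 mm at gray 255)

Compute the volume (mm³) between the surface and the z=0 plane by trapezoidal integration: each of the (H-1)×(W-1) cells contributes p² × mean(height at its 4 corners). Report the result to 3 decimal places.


height_mm = gray/255 × 1.717; cell vol = 3.31² × mean(4 corners)
unit = 3.31² × 1.717 / (4×255) = 0.0184428 mm³ per gray-sum
row 0: Σ corner-gray over 14 cells = 8767  → 161.6877
row 1: Σ corner-gray over 14 cells = 7392  → 136.3289
row 2: Σ corner-gray over 14 cells = 6606  → 121.8329
row 3: Σ corner-gray over 14 cells = 7550  → 139.2429
row 4: Σ corner-gray over 14 cells = 7941  → 146.4540
row 5: Σ corner-gray over 14 cells = 6770  → 124.8575
row 6: Σ corner-gray over 14 cells = 7085  → 130.6670
row 7: Σ corner-gray over 14 cells = 7301  → 134.6507
Σ rows: total corner-gray = 59412  → 1095.7218 mm³

1095.722


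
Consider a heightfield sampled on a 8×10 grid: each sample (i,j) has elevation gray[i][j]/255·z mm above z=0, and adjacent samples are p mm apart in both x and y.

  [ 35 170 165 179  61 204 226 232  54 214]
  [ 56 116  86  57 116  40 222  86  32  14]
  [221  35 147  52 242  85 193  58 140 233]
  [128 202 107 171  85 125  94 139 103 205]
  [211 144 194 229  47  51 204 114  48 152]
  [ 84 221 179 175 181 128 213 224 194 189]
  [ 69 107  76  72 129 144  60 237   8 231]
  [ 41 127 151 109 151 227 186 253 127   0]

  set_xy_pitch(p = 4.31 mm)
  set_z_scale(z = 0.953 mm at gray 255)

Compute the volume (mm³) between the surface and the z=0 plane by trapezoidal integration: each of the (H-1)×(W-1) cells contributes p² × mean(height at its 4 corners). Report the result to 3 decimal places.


582.603

height_mm = gray/255 × 0.953; cell vol = 4.31² × mean(4 corners)
unit = 4.31² × 0.953 / (4×255) = 0.0173559 mm³ per gray-sum
row 0: Σ corner-gray over 9 cells = 4411  → 76.5569
row 1: Σ corner-gray over 9 cells = 3938  → 68.3476
row 2: Σ corner-gray over 9 cells = 4743  → 82.3191
row 3: Σ corner-gray over 9 cells = 4810  → 83.4819
row 4: Σ corner-gray over 9 cells = 5728  → 99.4146
row 5: Σ corner-gray over 9 cells = 5269  → 91.4483
row 6: Σ corner-gray over 9 cells = 4669  → 81.0347
Σ rows: total corner-gray = 33568  → 582.6030 mm³


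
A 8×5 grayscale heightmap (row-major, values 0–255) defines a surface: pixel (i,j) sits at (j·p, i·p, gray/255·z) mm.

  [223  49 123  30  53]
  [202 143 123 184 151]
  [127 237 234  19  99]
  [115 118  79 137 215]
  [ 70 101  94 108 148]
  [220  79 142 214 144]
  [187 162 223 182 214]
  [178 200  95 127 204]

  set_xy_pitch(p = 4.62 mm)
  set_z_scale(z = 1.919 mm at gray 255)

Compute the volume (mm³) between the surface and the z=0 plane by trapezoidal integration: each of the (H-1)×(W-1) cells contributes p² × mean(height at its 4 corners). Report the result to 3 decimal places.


height_mm = gray/255 × 1.919; cell vol = 4.62² × mean(4 corners)
unit = 4.62² × 1.919 / (4×255) = 0.0401568 mm³ per gray-sum
row 0: Σ corner-gray over 4 cells = 1933  → 77.6230
row 1: Σ corner-gray over 4 cells = 2459  → 98.7455
row 2: Σ corner-gray over 4 cells = 2204  → 88.5055
row 3: Σ corner-gray over 4 cells = 1822  → 73.1656
row 4: Σ corner-gray over 4 cells = 2058  → 82.6426
row 5: Σ corner-gray over 4 cells = 2769  → 111.1941
row 6: Σ corner-gray over 4 cells = 2761  → 110.8728
Σ rows: total corner-gray = 16006  → 642.7492 mm³

642.749


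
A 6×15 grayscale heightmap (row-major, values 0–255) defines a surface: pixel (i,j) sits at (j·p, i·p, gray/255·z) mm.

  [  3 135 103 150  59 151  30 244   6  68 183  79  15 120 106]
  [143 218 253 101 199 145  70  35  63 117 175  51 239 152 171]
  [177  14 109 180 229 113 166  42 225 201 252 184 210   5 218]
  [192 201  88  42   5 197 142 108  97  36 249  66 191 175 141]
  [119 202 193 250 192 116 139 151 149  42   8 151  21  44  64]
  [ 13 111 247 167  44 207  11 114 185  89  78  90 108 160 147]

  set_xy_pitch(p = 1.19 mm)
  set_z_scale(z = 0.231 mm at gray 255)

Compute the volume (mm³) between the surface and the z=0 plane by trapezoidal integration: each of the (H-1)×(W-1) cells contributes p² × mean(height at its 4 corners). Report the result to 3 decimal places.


11.750

height_mm = gray/255 × 0.231; cell vol = 1.19² × mean(4 corners)
unit = 1.19² × 0.231 / (4×255) = 0.000320705 mm³ per gray-sum
row 0: Σ corner-gray over 14 cells = 6745  → 2.1632
row 1: Σ corner-gray over 14 cells = 8205  → 2.6314
row 2: Σ corner-gray over 14 cells = 7782  → 2.4957
row 3: Σ corner-gray over 14 cells = 7026  → 2.2533
row 4: Σ corner-gray over 14 cells = 6881  → 2.2068
Σ rows: total corner-gray = 36639  → 11.7503 mm³


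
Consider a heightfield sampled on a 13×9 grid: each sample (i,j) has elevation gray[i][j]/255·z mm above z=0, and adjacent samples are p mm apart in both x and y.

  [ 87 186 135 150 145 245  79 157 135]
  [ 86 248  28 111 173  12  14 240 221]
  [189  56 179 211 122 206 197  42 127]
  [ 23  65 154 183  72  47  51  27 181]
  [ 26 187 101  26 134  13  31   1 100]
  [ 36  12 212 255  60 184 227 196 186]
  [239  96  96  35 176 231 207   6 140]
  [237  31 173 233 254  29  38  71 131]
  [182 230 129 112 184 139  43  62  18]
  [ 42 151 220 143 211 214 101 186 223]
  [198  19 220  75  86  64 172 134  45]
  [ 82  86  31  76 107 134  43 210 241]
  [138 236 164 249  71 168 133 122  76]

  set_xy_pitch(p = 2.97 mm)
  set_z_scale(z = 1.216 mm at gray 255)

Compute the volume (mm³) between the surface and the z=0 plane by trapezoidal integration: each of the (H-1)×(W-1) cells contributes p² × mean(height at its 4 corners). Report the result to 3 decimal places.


506.467

height_mm = gray/255 × 1.216; cell vol = 2.97² × mean(4 corners)
unit = 2.97² × 1.216 / (4×255) = 0.0105159 mm³ per gray-sum
row 0: Σ corner-gray over 8 cells = 4375  → 46.0070
row 1: Σ corner-gray over 8 cells = 4301  → 45.2289
row 2: Σ corner-gray over 8 cells = 3744  → 39.3715
row 3: Σ corner-gray over 8 cells = 2514  → 26.4370
row 4: Σ corner-gray over 8 cells = 3626  → 38.1306
row 5: Σ corner-gray over 8 cells = 4587  → 48.2364
row 6: Σ corner-gray over 8 cells = 4099  → 43.1047
row 7: Σ corner-gray over 8 cells = 4024  → 42.3160
row 8: Σ corner-gray over 8 cells = 4715  → 49.5825
row 9: Σ corner-gray over 8 cells = 4500  → 47.3215
row 10: Σ corner-gray over 8 cells = 3480  → 36.5953
row 11: Σ corner-gray over 8 cells = 4197  → 44.1352
Σ rows: total corner-gray = 48162  → 506.4666 mm³


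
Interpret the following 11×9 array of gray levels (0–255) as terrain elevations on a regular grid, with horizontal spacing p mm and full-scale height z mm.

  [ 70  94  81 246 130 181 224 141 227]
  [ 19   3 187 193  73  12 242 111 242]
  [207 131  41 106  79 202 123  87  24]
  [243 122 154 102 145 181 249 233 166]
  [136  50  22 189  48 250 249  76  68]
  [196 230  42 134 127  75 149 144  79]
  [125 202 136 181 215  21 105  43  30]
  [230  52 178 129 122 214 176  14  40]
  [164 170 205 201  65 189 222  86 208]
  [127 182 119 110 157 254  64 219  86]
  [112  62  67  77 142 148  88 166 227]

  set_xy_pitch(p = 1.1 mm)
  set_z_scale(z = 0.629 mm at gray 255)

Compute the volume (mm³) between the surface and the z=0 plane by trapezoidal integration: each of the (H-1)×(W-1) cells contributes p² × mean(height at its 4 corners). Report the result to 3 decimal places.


32.442

height_mm = gray/255 × 0.629; cell vol = 1.1² × mean(4 corners)
unit = 1.1² × 0.629 / (4×255) = 0.000746167 mm³ per gray-sum
row 0: Σ corner-gray over 8 cells = 4394  → 3.2787
row 1: Σ corner-gray over 8 cells = 3672  → 2.7399
row 2: Σ corner-gray over 8 cells = 4550  → 3.3951
row 3: Σ corner-gray over 8 cells = 4753  → 3.5465
row 4: Σ corner-gray over 8 cells = 4049  → 3.0212
row 5: Σ corner-gray over 8 cells = 4038  → 3.0130
row 6: Σ corner-gray over 8 cells = 4001  → 2.9854
row 7: Σ corner-gray over 8 cells = 4688  → 3.4980
row 8: Σ corner-gray over 8 cells = 5071  → 3.7838
row 9: Σ corner-gray over 8 cells = 4262  → 3.1802
Σ rows: total corner-gray = 43478  → 32.4418 mm³


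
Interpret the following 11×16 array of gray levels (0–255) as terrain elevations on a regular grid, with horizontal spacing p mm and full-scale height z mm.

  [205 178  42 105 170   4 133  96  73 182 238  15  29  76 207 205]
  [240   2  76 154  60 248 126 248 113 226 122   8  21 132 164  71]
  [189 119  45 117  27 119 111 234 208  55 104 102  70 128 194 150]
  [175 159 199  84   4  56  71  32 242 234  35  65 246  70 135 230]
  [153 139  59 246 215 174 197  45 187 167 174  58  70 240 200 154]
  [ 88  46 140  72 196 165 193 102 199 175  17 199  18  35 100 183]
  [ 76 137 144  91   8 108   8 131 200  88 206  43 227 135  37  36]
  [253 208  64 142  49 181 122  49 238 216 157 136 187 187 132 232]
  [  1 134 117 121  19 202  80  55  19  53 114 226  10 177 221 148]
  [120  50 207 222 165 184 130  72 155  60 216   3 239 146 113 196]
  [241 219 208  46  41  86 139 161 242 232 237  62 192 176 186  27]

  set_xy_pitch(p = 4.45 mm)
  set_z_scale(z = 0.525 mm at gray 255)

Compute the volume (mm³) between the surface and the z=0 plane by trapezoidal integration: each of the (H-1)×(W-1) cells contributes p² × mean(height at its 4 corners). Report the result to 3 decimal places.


788.428

height_mm = gray/255 × 0.525; cell vol = 4.45² × mean(4 corners)
unit = 4.45² × 0.525 / (4×255) = 0.0101925 mm³ per gray-sum
row 0: Σ corner-gray over 15 cells = 7217  → 73.5590
row 1: Σ corner-gray over 15 cells = 7316  → 74.5681
row 2: Σ corner-gray over 15 cells = 7274  → 74.1400
row 3: Σ corner-gray over 15 cells = 8318  → 84.7809
row 4: Σ corner-gray over 15 cells = 8234  → 83.9247
row 5: Σ corner-gray over 15 cells = 6823  → 69.5432
row 6: Σ corner-gray over 15 cells = 7859  → 80.1026
row 7: Σ corner-gray over 15 cells = 7866  → 80.1739
row 8: Σ corner-gray over 15 cells = 7485  → 76.2906
row 9: Σ corner-gray over 15 cells = 8962  → 91.3449
Σ rows: total corner-gray = 77354  → 788.4278 mm³


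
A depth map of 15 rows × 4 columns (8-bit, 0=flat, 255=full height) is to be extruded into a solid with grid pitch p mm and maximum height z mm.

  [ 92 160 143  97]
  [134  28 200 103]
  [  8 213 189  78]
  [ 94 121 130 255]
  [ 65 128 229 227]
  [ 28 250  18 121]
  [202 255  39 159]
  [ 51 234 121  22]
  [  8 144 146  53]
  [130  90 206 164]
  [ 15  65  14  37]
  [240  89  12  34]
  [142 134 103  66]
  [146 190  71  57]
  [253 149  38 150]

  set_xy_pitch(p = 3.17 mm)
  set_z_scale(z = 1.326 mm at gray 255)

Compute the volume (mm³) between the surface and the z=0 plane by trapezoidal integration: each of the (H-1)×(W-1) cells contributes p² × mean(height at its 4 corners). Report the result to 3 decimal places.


268.143

height_mm = gray/255 × 1.326; cell vol = 3.17² × mean(4 corners)
unit = 3.17² × 1.326 / (4×255) = 0.0130636 mm³ per gray-sum
row 0: Σ corner-gray over 3 cells = 1488  → 19.4386
row 1: Σ corner-gray over 3 cells = 1583  → 20.6796
row 2: Σ corner-gray over 3 cells = 1741  → 22.7437
row 3: Σ corner-gray over 3 cells = 1857  → 24.2590
row 4: Σ corner-gray over 3 cells = 1691  → 22.0905
row 5: Σ corner-gray over 3 cells = 1634  → 21.3459
row 6: Σ corner-gray over 3 cells = 1732  → 22.6261
row 7: Σ corner-gray over 3 cells = 1424  → 18.6025
row 8: Σ corner-gray over 3 cells = 1527  → 19.9481
row 9: Σ corner-gray over 3 cells = 1096  → 14.3177
row 10: Σ corner-gray over 3 cells = 686  → 8.9616
row 11: Σ corner-gray over 3 cells = 1158  → 15.1276
row 12: Σ corner-gray over 3 cells = 1407  → 18.3804
row 13: Σ corner-gray over 3 cells = 1502  → 19.6215
Σ rows: total corner-gray = 20526  → 268.1428 mm³


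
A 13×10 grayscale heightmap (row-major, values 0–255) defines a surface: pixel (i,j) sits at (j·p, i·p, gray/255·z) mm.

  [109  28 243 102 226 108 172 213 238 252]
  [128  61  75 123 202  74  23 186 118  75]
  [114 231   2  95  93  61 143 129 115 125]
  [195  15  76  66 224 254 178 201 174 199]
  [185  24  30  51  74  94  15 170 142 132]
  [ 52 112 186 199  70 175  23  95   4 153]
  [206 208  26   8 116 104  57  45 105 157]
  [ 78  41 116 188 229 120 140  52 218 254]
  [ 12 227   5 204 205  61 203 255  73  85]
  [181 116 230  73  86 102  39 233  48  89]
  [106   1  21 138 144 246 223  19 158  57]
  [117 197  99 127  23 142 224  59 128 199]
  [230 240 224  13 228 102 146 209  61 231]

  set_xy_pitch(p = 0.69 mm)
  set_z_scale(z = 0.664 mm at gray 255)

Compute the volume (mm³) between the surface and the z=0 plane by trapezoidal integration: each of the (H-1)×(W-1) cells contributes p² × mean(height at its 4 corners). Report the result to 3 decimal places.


height_mm = gray/255 × 0.664; cell vol = 0.69² × mean(4 corners)
unit = 0.69² × 0.664 / (4×255) = 0.000309932 mm³ per gray-sum
row 0: Σ corner-gray over 9 cells = 4948  → 1.5335
row 1: Σ corner-gray over 9 cells = 3904  → 1.2100
row 2: Σ corner-gray over 9 cells = 4747  → 1.4712
row 3: Σ corner-gray over 9 cells = 4287  → 1.3287
row 4: Σ corner-gray over 9 cells = 3450  → 1.0693
row 5: Σ corner-gray over 9 cells = 3634  → 1.1263
row 6: Σ corner-gray over 9 cells = 4241  → 1.3144
row 7: Σ corner-gray over 9 cells = 5103  → 1.5816
row 8: Σ corner-gray over 9 cells = 4687  → 1.4527
row 9: Σ corner-gray over 9 cells = 4187  → 1.2977
row 10: Σ corner-gray over 9 cells = 4377  → 1.3566
row 11: Σ corner-gray over 9 cells = 5221  → 1.6182
Σ rows: total corner-gray = 52786  → 16.3601 mm³

16.360


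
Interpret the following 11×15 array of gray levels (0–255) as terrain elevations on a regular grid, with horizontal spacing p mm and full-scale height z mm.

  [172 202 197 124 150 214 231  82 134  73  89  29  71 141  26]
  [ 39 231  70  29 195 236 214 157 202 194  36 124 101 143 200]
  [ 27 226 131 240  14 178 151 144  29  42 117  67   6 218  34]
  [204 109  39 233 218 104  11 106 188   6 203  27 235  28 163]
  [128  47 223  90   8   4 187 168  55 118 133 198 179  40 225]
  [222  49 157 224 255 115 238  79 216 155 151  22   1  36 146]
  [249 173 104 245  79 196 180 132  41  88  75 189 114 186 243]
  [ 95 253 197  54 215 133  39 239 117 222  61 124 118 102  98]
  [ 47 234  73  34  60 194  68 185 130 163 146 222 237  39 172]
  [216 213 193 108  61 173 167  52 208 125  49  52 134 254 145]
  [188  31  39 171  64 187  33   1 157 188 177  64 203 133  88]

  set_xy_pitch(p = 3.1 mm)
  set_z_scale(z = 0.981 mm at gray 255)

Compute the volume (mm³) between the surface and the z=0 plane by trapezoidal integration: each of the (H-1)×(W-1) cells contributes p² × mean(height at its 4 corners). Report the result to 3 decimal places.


681.639

height_mm = gray/255 × 0.981; cell vol = 3.1² × mean(4 corners)
unit = 3.1² × 0.981 / (4×255) = 0.00924256 mm³ per gray-sum
row 0: Σ corner-gray over 14 cells = 7775  → 71.8609
row 1: Σ corner-gray over 14 cells = 7290  → 67.3783
row 2: Σ corner-gray over 14 cells = 6568  → 60.7051
row 3: Σ corner-gray over 14 cells = 6634  → 61.3151
row 4: Σ corner-gray over 14 cells = 7017  → 64.8550
row 5: Σ corner-gray over 14 cells = 7860  → 72.6465
row 6: Σ corner-gray over 14 cells = 8037  → 74.2824
row 7: Σ corner-gray over 14 cells = 7730  → 71.4450
row 8: Σ corner-gray over 14 cells = 7728  → 71.4265
row 9: Σ corner-gray over 14 cells = 7111  → 65.7238
Σ rows: total corner-gray = 73750  → 681.6387 mm³


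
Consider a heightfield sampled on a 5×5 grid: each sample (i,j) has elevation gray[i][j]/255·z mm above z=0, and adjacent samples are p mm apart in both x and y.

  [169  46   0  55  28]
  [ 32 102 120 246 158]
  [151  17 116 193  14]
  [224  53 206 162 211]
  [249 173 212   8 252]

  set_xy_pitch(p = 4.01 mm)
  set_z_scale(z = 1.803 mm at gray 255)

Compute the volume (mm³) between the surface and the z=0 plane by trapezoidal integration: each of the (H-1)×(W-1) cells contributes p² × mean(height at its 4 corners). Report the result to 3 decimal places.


height_mm = gray/255 × 1.803; cell vol = 4.01² × mean(4 corners)
unit = 4.01² × 1.803 / (4×255) = 0.0284239 mm³ per gray-sum
row 0: Σ corner-gray over 4 cells = 1525  → 43.3465
row 1: Σ corner-gray over 4 cells = 1943  → 55.2277
row 2: Σ corner-gray over 4 cells = 2094  → 59.5197
row 3: Σ corner-gray over 4 cells = 2564  → 72.8790
Σ rows: total corner-gray = 8126  → 230.9729 mm³

230.973


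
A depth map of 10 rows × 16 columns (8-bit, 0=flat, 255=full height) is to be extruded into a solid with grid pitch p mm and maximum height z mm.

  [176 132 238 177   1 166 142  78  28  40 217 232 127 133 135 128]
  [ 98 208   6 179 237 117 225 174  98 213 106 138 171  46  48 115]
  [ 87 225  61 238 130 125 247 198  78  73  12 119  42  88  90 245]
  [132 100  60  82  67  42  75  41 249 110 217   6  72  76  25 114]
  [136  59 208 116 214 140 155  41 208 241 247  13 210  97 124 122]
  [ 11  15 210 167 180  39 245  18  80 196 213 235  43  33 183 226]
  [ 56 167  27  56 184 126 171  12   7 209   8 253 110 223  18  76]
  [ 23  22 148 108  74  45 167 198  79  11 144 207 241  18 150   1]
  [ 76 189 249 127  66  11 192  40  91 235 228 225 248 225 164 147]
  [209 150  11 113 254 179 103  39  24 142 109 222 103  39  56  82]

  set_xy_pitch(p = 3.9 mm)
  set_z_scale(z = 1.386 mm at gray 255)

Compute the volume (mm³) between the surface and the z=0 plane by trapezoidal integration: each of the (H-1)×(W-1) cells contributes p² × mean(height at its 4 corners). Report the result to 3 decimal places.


height_mm = gray/255 × 1.386; cell vol = 3.9² × mean(4 corners)
unit = 3.9² × 1.386 / (4×255) = 0.0206677 mm³ per gray-sum
row 0: Σ corner-gray over 15 cells = 8141  → 168.2558
row 1: Σ corner-gray over 15 cells = 7929  → 163.8742
row 2: Σ corner-gray over 15 cells = 6474  → 133.8027
row 3: Σ corner-gray over 15 cells = 7094  → 146.6167
row 4: Σ corner-gray over 15 cells = 8355  → 172.6787
row 5: Σ corner-gray over 15 cells = 7225  → 149.3242
row 6: Σ corner-gray over 15 cells = 6522  → 134.7948
row 7: Σ corner-gray over 15 cells = 8051  → 166.3957
row 8: Σ corner-gray over 15 cells = 8182  → 169.1032
Σ rows: total corner-gray = 67973  → 1404.8460 mm³

1404.846


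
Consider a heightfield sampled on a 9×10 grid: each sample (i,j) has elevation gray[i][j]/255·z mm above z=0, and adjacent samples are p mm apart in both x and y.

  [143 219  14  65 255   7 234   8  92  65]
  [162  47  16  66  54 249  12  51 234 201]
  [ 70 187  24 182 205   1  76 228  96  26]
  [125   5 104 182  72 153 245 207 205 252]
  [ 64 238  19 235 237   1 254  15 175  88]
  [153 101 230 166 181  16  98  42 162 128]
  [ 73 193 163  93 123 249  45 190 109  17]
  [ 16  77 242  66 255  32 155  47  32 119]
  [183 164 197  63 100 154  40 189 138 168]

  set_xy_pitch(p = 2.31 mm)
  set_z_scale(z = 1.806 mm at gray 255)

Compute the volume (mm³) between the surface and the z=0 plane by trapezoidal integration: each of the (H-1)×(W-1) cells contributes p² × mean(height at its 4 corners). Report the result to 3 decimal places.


340.063

height_mm = gray/255 × 1.806; cell vol = 2.31² × mean(4 corners)
unit = 2.31² × 1.806 / (4×255) = 0.00944804 mm³ per gray-sum
row 0: Σ corner-gray over 9 cells = 3817  → 36.0632
row 1: Σ corner-gray over 9 cells = 3915  → 36.9891
row 2: Σ corner-gray over 9 cells = 4817  → 45.5112
row 3: Σ corner-gray over 9 cells = 5223  → 49.3471
row 4: Σ corner-gray over 9 cells = 4773  → 45.0955
row 5: Σ corner-gray over 9 cells = 4693  → 44.3396
row 6: Σ corner-gray over 9 cells = 4367  → 41.2596
row 7: Σ corner-gray over 9 cells = 4388  → 41.4580
Σ rows: total corner-gray = 35993  → 340.0632 mm³


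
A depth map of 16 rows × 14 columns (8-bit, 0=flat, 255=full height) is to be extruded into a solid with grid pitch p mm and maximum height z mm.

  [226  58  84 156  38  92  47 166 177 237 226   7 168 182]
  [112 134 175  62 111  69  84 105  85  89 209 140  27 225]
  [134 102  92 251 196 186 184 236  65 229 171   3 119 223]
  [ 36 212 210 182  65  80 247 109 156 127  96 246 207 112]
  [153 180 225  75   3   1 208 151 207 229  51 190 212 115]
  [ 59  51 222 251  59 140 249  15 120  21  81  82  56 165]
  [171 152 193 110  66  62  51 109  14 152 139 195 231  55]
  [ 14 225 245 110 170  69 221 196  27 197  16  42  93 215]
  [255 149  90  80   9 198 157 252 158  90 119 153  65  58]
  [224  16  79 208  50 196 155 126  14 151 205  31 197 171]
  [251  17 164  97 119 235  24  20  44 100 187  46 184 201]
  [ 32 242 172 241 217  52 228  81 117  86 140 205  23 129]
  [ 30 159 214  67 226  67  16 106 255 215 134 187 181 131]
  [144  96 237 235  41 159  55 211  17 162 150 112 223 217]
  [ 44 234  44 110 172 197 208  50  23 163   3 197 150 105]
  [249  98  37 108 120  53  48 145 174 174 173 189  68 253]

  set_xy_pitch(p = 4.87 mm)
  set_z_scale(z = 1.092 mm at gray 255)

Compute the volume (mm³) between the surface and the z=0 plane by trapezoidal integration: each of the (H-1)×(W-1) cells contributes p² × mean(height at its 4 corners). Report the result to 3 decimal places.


height_mm = gray/255 × 1.092; cell vol = 4.87² × mean(4 corners)
unit = 4.87² × 1.092 / (4×255) = 0.025391 mm³ per gray-sum
row 0: Σ corner-gray over 13 cells = 6237  → 158.3639
row 1: Σ corner-gray over 13 cells = 6942  → 176.2646
row 2: Σ corner-gray over 13 cells = 8047  → 204.3217
row 3: Σ corner-gray over 13 cells = 7754  → 196.8821
row 4: Σ corner-gray over 13 cells = 6650  → 168.8504
row 5: Σ corner-gray over 13 cells = 6092  → 154.6822
row 6: Σ corner-gray over 13 cells = 6625  → 168.2156
row 7: Σ corner-gray over 13 cells = 6804  → 172.7606
row 8: Σ corner-gray over 13 cells = 6604  → 167.6824
row 9: Σ corner-gray over 13 cells = 6177  → 156.8404
row 10: Σ corner-gray over 13 cells = 6695  → 169.9930
row 11: Σ corner-gray over 13 cells = 7584  → 192.5656
row 12: Σ corner-gray over 13 cells = 7572  → 192.2609
row 13: Σ corner-gray over 13 cells = 7008  → 177.9404
row 14: Σ corner-gray over 13 cells = 6527  → 165.7273
Σ rows: total corner-gray = 103318  → 2623.3509 mm³

2623.351


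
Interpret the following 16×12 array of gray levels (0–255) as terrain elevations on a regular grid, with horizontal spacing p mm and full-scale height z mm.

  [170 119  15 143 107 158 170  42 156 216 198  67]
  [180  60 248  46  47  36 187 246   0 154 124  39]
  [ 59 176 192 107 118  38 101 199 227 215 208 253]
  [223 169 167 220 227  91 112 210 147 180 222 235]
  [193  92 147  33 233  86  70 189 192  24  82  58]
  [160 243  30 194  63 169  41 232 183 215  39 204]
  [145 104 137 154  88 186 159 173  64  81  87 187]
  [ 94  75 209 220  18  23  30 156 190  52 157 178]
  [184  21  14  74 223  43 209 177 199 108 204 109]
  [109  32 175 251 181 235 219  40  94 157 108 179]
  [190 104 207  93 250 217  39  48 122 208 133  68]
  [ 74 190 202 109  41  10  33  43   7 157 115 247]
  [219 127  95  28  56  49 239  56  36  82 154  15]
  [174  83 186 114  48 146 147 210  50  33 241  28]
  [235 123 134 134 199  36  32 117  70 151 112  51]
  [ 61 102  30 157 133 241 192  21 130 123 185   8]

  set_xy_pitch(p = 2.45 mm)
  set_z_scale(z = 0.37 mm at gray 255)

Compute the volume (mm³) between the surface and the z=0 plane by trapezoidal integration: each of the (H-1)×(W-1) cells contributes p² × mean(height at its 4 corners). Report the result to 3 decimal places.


184.768

height_mm = gray/255 × 0.37; cell vol = 2.45² × mean(4 corners)
unit = 2.45² × 0.37 / (4×255) = 0.00217738 mm³ per gray-sum
row 0: Σ corner-gray over 11 cells = 5400  → 11.7578
row 1: Σ corner-gray over 11 cells = 5989  → 13.0403
row 2: Σ corner-gray over 11 cells = 7422  → 16.1605
row 3: Σ corner-gray over 11 cells = 6495  → 14.1421
row 4: Σ corner-gray over 11 cells = 5729  → 12.4742
row 5: Σ corner-gray over 11 cells = 5980  → 13.0207
row 6: Σ corner-gray over 11 cells = 5330  → 11.6054
row 7: Σ corner-gray over 11 cells = 5369  → 11.6903
row 8: Σ corner-gray over 11 cells = 6109  → 13.3016
row 9: Σ corner-gray over 11 cells = 6372  → 13.8742
row 10: Σ corner-gray over 11 cells = 5235  → 11.3986
row 11: Σ corner-gray over 11 cells = 4213  → 9.1733
row 12: Σ corner-gray over 11 cells = 4796  → 10.4427
row 13: Σ corner-gray over 11 cells = 5220  → 11.3659
row 14: Σ corner-gray over 11 cells = 5199  → 11.3202
Σ rows: total corner-gray = 84858  → 184.7679 mm³


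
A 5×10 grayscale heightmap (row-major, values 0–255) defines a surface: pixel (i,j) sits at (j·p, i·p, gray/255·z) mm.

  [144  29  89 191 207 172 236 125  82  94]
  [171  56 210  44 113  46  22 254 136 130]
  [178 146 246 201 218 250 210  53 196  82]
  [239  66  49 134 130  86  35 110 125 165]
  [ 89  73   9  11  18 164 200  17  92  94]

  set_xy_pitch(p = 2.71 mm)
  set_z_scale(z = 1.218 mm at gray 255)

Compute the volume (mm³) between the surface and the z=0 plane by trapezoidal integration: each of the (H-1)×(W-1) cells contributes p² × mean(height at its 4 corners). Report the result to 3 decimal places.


160.705

height_mm = gray/255 × 1.218; cell vol = 2.71² × mean(4 corners)
unit = 2.71² × 1.218 / (4×255) = 0.00876972 mm³ per gray-sum
row 0: Σ corner-gray over 9 cells = 4563  → 40.0162
row 1: Σ corner-gray over 9 cells = 5363  → 47.0320
row 2: Σ corner-gray over 9 cells = 5174  → 45.3745
row 3: Σ corner-gray over 9 cells = 3225  → 28.2823
Σ rows: total corner-gray = 18325  → 160.7051 mm³


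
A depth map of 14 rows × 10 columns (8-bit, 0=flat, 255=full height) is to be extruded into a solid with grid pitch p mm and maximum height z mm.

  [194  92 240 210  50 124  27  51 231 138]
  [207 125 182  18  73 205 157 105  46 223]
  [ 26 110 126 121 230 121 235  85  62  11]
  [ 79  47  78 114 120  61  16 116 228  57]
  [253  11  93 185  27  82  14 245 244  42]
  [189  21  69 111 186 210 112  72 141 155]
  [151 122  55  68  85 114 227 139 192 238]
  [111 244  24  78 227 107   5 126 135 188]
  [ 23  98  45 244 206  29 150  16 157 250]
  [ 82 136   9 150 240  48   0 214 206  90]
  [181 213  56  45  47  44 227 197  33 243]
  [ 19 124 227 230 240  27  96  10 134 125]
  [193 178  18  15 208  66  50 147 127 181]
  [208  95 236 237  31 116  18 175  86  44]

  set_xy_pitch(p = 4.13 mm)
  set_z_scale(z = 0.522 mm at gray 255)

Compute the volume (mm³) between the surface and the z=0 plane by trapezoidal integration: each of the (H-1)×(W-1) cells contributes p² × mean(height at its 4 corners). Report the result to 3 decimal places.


491.380

height_mm = gray/255 × 0.522; cell vol = 4.13² × mean(4 corners)
unit = 4.13² × 0.522 / (4×255) = 0.00872912 mm³ per gray-sum
row 0: Σ corner-gray over 9 cells = 4634  → 40.4507
row 1: Σ corner-gray over 9 cells = 4469  → 39.0104
row 2: Σ corner-gray over 9 cells = 3913  → 34.1570
row 3: Σ corner-gray over 9 cells = 3793  → 33.1095
row 4: Σ corner-gray over 9 cells = 4285  → 37.4043
row 5: Σ corner-gray over 9 cells = 4581  → 39.9881
row 6: Σ corner-gray over 9 cells = 4584  → 40.0143
row 7: Σ corner-gray over 9 cells = 4354  → 38.0066
row 8: Σ corner-gray over 9 cells = 4341  → 37.8931
row 9: Σ corner-gray over 9 cells = 4326  → 37.7622
row 10: Σ corner-gray over 9 cells = 4468  → 39.0017
row 11: Σ corner-gray over 9 cells = 4312  → 37.6400
row 12: Σ corner-gray over 9 cells = 4232  → 36.9416
Σ rows: total corner-gray = 56292  → 491.3796 mm³
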